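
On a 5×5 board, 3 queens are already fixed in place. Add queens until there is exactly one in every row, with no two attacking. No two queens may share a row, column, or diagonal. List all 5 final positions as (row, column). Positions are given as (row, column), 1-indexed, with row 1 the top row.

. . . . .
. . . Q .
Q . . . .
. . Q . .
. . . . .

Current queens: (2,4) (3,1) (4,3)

Row 1: attacked by (2,4)→{3,4,5}; (3,1)→{1,3}; (4,3)→{3}. Safe: 2. Place at column 2.
Row 5: attacked by (1,2)→{2}; (2,4)→{1,4}; (3,1)→{1,3}; (4,3)→{2,3,4}. Safe: 5. Place at column 5.
Columns [2, 4, 1, 3, 5], r−c [-1, -2, 2, 1, 0], r+c [3, 6, 4, 7, 10] are all distinct, so no two queens attack.

(1,2) (2,4) (3,1) (4,3) (5,5)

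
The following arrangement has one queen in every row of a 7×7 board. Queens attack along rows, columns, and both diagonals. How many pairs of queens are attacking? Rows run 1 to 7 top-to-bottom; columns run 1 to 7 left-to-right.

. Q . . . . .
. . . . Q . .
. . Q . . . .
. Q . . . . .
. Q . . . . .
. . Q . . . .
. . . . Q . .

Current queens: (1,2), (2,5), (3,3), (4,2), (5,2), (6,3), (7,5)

Same column: (1,2)–(4,2) (column 2); (1,2)–(5,2) (column 2); (2,5)–(7,5) (column 5); (3,3)–(6,3) (column 3); (4,2)–(5,2) (column 2).
Same diagonal: (2,5)–(5,2) (|2−5| = |5−2| = 3); (3,3)–(4,2) (|3−4| = |3−2| = 1); (4,2)–(7,5) (|4−7| = |2−5| = 3); (5,2)–(6,3) (|5−6| = |2−3| = 1).
Total attacking pairs: 9.

9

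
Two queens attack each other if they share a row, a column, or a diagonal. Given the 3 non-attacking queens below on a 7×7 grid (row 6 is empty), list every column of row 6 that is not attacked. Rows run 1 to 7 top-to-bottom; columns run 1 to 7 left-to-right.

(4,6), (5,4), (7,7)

(4,6) attacks row 6 at column 6 and diagonals 4.
(5,4) attacks row 6 at column 4 and diagonals 3, 5.
(7,7) attacks row 6 at column 7 and diagonals 6.
Attacked columns: {3, 4, 5, 6, 7}. Safe: {1, 2}.

columns 1, 2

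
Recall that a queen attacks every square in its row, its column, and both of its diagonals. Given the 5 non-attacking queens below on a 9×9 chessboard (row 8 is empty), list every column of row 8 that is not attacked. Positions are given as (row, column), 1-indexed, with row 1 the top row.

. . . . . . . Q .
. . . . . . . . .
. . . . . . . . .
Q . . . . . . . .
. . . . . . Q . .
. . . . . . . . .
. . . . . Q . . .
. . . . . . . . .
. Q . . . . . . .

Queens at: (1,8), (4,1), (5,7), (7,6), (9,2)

columns 9

(1,8) attacks row 8 at column 8 and diagonals 1.
(4,1) attacks row 8 at column 1 and diagonals 5.
(5,7) attacks row 8 at column 7 and diagonals 4.
(7,6) attacks row 8 at column 6 and diagonals 5, 7.
(9,2) attacks row 8 at column 2 and diagonals 1, 3.
Attacked columns: {1, 2, 3, 4, 5, 6, 7, 8}. Safe: {9}.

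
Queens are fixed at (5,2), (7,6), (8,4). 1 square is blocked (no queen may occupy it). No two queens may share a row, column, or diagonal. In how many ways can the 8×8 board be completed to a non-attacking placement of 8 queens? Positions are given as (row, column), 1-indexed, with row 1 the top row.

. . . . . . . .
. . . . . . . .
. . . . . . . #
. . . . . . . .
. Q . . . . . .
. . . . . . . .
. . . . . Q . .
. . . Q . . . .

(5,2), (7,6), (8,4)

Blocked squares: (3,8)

1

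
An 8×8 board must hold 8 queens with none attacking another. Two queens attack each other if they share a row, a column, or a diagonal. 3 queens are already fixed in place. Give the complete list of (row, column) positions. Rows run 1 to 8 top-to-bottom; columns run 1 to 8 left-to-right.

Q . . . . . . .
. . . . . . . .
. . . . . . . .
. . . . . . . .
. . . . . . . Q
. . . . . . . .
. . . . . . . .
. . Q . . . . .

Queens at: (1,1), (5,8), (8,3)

(1,1) (2,7) (3,4) (4,6) (5,8) (6,2) (7,5) (8,3)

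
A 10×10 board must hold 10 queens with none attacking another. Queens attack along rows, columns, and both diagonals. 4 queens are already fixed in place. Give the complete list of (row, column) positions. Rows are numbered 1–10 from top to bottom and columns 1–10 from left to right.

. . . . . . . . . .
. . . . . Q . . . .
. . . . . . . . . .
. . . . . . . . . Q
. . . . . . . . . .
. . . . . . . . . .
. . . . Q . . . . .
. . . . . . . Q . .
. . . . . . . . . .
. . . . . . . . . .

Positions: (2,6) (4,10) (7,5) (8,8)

(1,3) (2,6) (3,4) (4,10) (5,1) (6,9) (7,5) (8,8) (9,2) (10,7)

Row 1: attacked by (2,6)→{5,6,7}; (4,10)→{7,10}; (7,5)→{5}; (8,8)→{1,8}. Safe: 2, 3, 4, 9. Place at column 3.
Row 3: attacked by (1,3)→{1,3,5}; (2,6)→{5,6,7}; (4,10)→{9,10}; (7,5)→{1,5,9}; (8,8)→{3,8}. Safe: 2, 4. Place at column 4.
Row 5: attacked by (1,3)→{3,7}; (2,6)→{3,6,9}; (3,4)→{2,4,6}; (4,10)→{9,10}; (7,5)→{3,5,7}; (8,8)→{5,8}. Safe: 1. Place at column 1.
Row 6: attacked by (1,3)→{3,8}; (2,6)→{2,6,10}; (3,4)→{1,4,7}; (4,10)→{8,10}; (5,1)→{1,2}; (7,5)→{4,5,6}; (8,8)→{6,8,10}. Safe: 9. Place at column 9.
Row 9: attacked by (1,3)→{3}; (2,6)→{6}; (3,4)→{4,10}; (4,10)→{5,10}; (5,1)→{1,5}; (6,9)→{6,9}; (7,5)→{3,5,7}; (8,8)→{7,8,9}. Safe: 2. Place at column 2.
Row 10: attacked by (1,3)→{3}; (2,6)→{6}; (3,4)→{4}; (4,10)→{4,10}; (5,1)→{1,6}; (6,9)→{5,9}; (7,5)→{2,5,8}; (8,8)→{6,8,10}; (9,2)→{1,2,3}. Safe: 7. Place at column 7.
Columns [3, 6, 4, 10, 1, 9, 5, 8, 2, 7], r−c [-2, -4, -1, -6, 4, -3, 2, 0, 7, 3], r+c [4, 8, 7, 14, 6, 15, 12, 16, 11, 17] are all distinct, so no two queens attack.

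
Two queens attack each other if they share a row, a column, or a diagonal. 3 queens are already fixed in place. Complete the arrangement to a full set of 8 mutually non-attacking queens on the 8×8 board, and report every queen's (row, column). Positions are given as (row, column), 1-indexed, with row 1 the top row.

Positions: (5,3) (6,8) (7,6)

(1,2) (2,5) (3,7) (4,1) (5,3) (6,8) (7,6) (8,4)

Row 1: attacked by (5,3)→{3,7}; (6,8)→{3,8}; (7,6)→{6}. Safe: 1, 2, 4, 5. Place at column 2.
Row 2: attacked by (1,2)→{1,2,3}; (5,3)→{3,6}; (6,8)→{4,8}; (7,6)→{1,6}. Safe: 5, 7. Place at column 5.
Row 3: attacked by (1,2)→{2,4}; (2,5)→{4,5,6}; (5,3)→{1,3,5}; (6,8)→{5,8}; (7,6)→{2,6}. Safe: 7. Place at column 7.
Row 4: attacked by (1,2)→{2,5}; (2,5)→{3,5,7}; (3,7)→{6,7,8}; (5,3)→{2,3,4}; (6,8)→{6,8}; (7,6)→{3,6}. Safe: 1. Place at column 1.
Row 8: attacked by (1,2)→{2}; (2,5)→{5}; (3,7)→{2,7}; (4,1)→{1,5}; (5,3)→{3,6}; (6,8)→{6,8}; (7,6)→{5,6,7}. Safe: 4. Place at column 4.
Columns [2, 5, 7, 1, 3, 8, 6, 4], r−c [-1, -3, -4, 3, 2, -2, 1, 4], r+c [3, 7, 10, 5, 8, 14, 13, 12] are all distinct, so no two queens attack.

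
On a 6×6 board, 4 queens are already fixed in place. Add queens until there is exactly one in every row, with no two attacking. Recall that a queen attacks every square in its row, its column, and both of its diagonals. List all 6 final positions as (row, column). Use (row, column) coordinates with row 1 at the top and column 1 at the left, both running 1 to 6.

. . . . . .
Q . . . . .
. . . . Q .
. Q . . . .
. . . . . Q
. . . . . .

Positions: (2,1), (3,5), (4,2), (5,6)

(1,4) (2,1) (3,5) (4,2) (5,6) (6,3)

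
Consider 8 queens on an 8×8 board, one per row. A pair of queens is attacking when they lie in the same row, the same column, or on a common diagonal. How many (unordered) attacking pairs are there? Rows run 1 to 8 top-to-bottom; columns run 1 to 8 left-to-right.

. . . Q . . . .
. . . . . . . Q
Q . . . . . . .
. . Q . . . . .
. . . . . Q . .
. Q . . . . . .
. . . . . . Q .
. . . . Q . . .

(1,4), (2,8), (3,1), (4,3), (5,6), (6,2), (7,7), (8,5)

0

All columns are distinct and no two queens satisfy |Δrow| = |Δcol|, so no pair attacks.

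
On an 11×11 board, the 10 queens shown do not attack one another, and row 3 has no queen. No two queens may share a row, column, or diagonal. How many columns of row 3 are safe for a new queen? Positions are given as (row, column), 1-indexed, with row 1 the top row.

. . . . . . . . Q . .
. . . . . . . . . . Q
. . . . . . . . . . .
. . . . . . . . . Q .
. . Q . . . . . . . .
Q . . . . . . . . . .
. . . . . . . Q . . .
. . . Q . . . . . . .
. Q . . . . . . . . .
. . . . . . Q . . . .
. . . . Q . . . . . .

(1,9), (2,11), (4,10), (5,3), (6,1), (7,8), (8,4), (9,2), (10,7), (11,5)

1

(1,9) attacks row 3 at column 9 and diagonals 7, 11.
(2,11) attacks row 3 at column 11 and diagonals 10.
(4,10) attacks row 3 at column 10 and diagonals 9, 11.
(5,3) attacks row 3 at column 3 and diagonals 1, 5.
(6,1) attacks row 3 at column 1 and diagonals 4.
(7,8) attacks row 3 at column 8 and diagonals 4.
(8,4) attacks row 3 at column 4 and diagonals 9.
(9,2) attacks row 3 at column 2 and diagonals 8.
(10,7) attacks row 3 at column 7.
(11,5) attacks row 3 at column 5.
Attacked columns: {1, 2, 3, 4, 5, 7, 8, 9, 10, 11}. Safe: {6}.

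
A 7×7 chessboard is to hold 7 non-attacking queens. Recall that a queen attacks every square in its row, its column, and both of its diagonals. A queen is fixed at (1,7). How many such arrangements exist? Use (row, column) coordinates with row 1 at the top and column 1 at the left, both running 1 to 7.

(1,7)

4

Branch on row 2: col 1 → 0; col 2 → 1; col 3 → 1; col 4 → 1; col 5 → 1.
Sum: 0 + 1 + 1 + 1 + 1 = 4.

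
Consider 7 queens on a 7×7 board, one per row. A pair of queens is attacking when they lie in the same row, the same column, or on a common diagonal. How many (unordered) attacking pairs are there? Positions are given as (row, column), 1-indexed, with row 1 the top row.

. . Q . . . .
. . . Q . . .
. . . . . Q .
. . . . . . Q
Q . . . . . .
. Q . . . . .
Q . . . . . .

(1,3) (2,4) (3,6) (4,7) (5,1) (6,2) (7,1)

6

Same column: (5,1)–(7,1) (column 1).
Same diagonal: (1,3)–(2,4) (|1−2| = |3−4| = 1); (2,4)–(5,1) (|2−5| = |4−1| = 3); (3,6)–(4,7) (|3−4| = |6−7| = 1); (5,1)–(6,2) (|5−6| = |1−2| = 1); (6,2)–(7,1) (|6−7| = |2−1| = 1).
Total attacking pairs: 6.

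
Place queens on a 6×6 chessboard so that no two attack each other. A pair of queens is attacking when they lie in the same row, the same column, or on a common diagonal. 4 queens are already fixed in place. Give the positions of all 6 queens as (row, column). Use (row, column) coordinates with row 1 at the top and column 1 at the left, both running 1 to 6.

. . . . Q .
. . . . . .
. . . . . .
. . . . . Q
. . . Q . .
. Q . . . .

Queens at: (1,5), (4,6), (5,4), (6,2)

(1,5) (2,3) (3,1) (4,6) (5,4) (6,2)

Row 2: attacked by (1,5)→{4,5,6}; (4,6)→{4,6}; (5,4)→{1,4}; (6,2)→{2,6}. Safe: 3. Place at column 3.
Row 3: attacked by (1,5)→{3,5}; (2,3)→{2,3,4}; (4,6)→{5,6}; (5,4)→{2,4,6}; (6,2)→{2,5}. Safe: 1. Place at column 1.
Columns [5, 3, 1, 6, 4, 2], r−c [-4, -1, 2, -2, 1, 4], r+c [6, 5, 4, 10, 9, 8] are all distinct, so no two queens attack.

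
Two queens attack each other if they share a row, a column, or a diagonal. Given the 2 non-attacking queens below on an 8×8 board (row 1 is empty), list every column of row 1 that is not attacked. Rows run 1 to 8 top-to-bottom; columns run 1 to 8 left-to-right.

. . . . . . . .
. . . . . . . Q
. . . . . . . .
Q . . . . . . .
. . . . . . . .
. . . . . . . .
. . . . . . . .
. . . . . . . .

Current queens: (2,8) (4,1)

columns 2, 3, 5, 6

(2,8) attacks row 1 at column 8 and diagonals 7.
(4,1) attacks row 1 at column 1 and diagonals 4.
Attacked columns: {1, 4, 7, 8}. Safe: {2, 3, 5, 6}.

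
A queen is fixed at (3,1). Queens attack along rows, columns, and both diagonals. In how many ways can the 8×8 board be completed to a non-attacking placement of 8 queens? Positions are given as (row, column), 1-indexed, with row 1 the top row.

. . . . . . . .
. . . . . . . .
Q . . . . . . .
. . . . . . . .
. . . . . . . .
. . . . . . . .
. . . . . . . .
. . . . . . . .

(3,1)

16

Branch on row 1: col 2 → 1; col 4 → 4; col 5 → 4; col 6 → 4; col 7 → 1; col 8 → 2.
Sum: 1 + 4 + 4 + 4 + 1 + 2 = 16.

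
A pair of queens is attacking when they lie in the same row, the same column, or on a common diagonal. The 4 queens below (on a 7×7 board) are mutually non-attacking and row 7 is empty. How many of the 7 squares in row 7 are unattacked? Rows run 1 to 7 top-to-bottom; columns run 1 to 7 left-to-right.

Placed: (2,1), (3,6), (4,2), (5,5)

1

(2,1) attacks row 7 at column 1 and diagonals 6.
(3,6) attacks row 7 at column 6 and diagonals 2.
(4,2) attacks row 7 at column 2 and diagonals 5.
(5,5) attacks row 7 at column 5 and diagonals 3, 7.
Attacked columns: {1, 2, 3, 5, 6, 7}. Safe: {4}.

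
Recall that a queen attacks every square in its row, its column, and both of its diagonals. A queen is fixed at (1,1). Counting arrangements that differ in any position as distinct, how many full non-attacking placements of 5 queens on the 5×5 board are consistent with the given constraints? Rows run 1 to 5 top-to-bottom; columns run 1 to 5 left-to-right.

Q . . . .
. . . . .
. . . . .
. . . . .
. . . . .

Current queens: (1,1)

2

Branch on row 2: col 3 → 1; col 4 → 1; col 5 → 0.
Sum: 1 + 1 + 0 = 2.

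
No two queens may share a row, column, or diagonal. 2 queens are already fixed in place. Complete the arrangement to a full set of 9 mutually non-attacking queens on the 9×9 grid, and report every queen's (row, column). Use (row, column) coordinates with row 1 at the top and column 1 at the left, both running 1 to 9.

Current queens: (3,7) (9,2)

(1,6) (2,1) (3,7) (4,4) (5,8) (6,3) (7,5) (8,9) (9,2)

Row 1: attacked by (3,7)→{5,7,9}; (9,2)→{2}. Safe: 1, 3, 4, 6, 8. Place at column 6.
Row 2: attacked by (1,6)→{5,6,7}; (3,7)→{6,7,8}; (9,2)→{2,9}. Safe: 1, 3, 4. Place at column 1.
Row 4: attacked by (1,6)→{3,6,9}; (2,1)→{1,3}; (3,7)→{6,7,8}; (9,2)→{2,7}. Safe: 4, 5. Place at column 4.
Row 5: attacked by (1,6)→{2,6}; (2,1)→{1,4}; (3,7)→{5,7,9}; (4,4)→{3,4,5}; (9,2)→{2,6}. Safe: 8. Place at column 8.
Row 6: attacked by (1,6)→{1,6}; (2,1)→{1,5}; (3,7)→{4,7}; (4,4)→{2,4,6}; (5,8)→{7,8,9}; (9,2)→{2,5}. Safe: 3. Place at column 3.
Row 7: attacked by (1,6)→{6}; (2,1)→{1,6}; (3,7)→{3,7}; (4,4)→{1,4,7}; (5,8)→{6,8}; (6,3)→{2,3,4}; (9,2)→{2,4}. Safe: 5, 9. Place at column 5.
Row 8: attacked by (1,6)→{6}; (2,1)→{1,7}; (3,7)→{2,7}; (4,4)→{4,8}; (5,8)→{5,8}; (6,3)→{1,3,5}; (7,5)→{4,5,6}; (9,2)→{1,2,3}. Safe: 9. Place at column 9.
Columns [6, 1, 7, 4, 8, 3, 5, 9, 2], r−c [-5, 1, -4, 0, -3, 3, 2, -1, 7], r+c [7, 3, 10, 8, 13, 9, 12, 17, 11] are all distinct, so no two queens attack.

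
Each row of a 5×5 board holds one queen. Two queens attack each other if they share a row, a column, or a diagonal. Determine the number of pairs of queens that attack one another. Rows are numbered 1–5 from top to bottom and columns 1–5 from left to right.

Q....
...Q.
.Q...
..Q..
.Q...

Same column: (3,2)–(5,2) (column 2).
Same diagonal: (3,2)–(4,3) (|3−4| = |2−3| = 1); (4,3)–(5,2) (|4−5| = |3−2| = 1).
Total attacking pairs: 3.

3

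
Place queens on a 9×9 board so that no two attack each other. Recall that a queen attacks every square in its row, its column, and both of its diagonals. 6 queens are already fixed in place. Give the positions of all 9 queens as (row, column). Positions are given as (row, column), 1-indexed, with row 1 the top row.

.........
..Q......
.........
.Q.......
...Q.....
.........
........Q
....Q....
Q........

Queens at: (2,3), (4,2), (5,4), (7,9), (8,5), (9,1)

Row 1: attacked by (2,3)→{2,3,4}; (4,2)→{2,5}; (5,4)→{4,8}; (7,9)→{3,9}; (8,5)→{5}; (9,1)→{1,9}. Safe: 6, 7. Place at column 7.
Row 3: attacked by (1,7)→{5,7,9}; (2,3)→{2,3,4}; (4,2)→{1,2,3}; (5,4)→{2,4,6}; (7,9)→{5,9}; (8,5)→{5}; (9,1)→{1,7}. Safe: 8. Place at column 8.
Row 6: attacked by (1,7)→{2,7}; (2,3)→{3,7}; (3,8)→{5,8}; (4,2)→{2,4}; (5,4)→{3,4,5}; (7,9)→{8,9}; (8,5)→{3,5,7}; (9,1)→{1,4}. Safe: 6. Place at column 6.
Columns [7, 3, 8, 2, 4, 6, 9, 5, 1], r−c [-6, -1, -5, 2, 1, 0, -2, 3, 8], r+c [8, 5, 11, 6, 9, 12, 16, 13, 10] are all distinct, so no two queens attack.

(1,7) (2,3) (3,8) (4,2) (5,4) (6,6) (7,9) (8,5) (9,1)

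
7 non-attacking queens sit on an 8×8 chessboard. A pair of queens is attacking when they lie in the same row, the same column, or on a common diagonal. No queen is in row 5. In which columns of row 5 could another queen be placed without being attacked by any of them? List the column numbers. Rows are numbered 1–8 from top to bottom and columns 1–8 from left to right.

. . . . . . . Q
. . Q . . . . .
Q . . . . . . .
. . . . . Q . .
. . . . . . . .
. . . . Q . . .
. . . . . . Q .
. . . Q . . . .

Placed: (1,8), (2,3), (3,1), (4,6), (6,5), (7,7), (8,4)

columns 2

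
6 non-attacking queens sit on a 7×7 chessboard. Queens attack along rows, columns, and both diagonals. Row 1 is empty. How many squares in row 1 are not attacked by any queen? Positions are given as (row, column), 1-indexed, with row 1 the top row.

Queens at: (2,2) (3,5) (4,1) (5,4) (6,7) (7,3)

1

(2,2) attacks row 1 at column 2 and diagonals 1, 3.
(3,5) attacks row 1 at column 5 and diagonals 3, 7.
(4,1) attacks row 1 at column 1 and diagonals 4.
(5,4) attacks row 1 at column 4.
(6,7) attacks row 1 at column 7 and diagonals 2.
(7,3) attacks row 1 at column 3.
Attacked columns: {1, 2, 3, 4, 5, 7}. Safe: {6}.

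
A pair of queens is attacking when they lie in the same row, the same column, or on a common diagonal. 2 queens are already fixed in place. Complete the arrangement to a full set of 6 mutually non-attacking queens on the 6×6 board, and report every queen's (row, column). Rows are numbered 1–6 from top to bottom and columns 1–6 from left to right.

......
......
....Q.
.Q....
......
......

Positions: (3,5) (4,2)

(1,4) (2,1) (3,5) (4,2) (5,6) (6,3)

Row 1: attacked by (3,5)→{3,5}; (4,2)→{2,5}. Safe: 1, 4, 6. Place at column 4.
Row 2: attacked by (1,4)→{3,4,5}; (3,5)→{4,5,6}; (4,2)→{2,4}. Safe: 1. Place at column 1.
Row 5: attacked by (1,4)→{4}; (2,1)→{1,4}; (3,5)→{3,5}; (4,2)→{1,2,3}. Safe: 6. Place at column 6.
Row 6: attacked by (1,4)→{4}; (2,1)→{1,5}; (3,5)→{2,5}; (4,2)→{2,4}; (5,6)→{5,6}. Safe: 3. Place at column 3.
Columns [4, 1, 5, 2, 6, 3], r−c [-3, 1, -2, 2, -1, 3], r+c [5, 3, 8, 6, 11, 9] are all distinct, so no two queens attack.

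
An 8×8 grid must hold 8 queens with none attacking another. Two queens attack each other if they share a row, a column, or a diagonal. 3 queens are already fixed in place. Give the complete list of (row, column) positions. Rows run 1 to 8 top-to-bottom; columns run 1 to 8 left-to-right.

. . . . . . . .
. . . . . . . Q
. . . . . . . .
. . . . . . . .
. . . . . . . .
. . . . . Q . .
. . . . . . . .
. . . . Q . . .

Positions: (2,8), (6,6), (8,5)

Row 1: attacked by (2,8)→{7,8}; (6,6)→{1,6}; (8,5)→{5}. Safe: 2, 3, 4. Place at column 3.
Row 3: attacked by (1,3)→{1,3,5}; (2,8)→{7,8}; (6,6)→{3,6}; (8,5)→{5}. Safe: 2, 4. Place at column 4.
Row 4: attacked by (1,3)→{3,6}; (2,8)→{6,8}; (3,4)→{3,4,5}; (6,6)→{4,6,8}; (8,5)→{1,5}. Safe: 2, 7. Place at column 7.
Row 5: attacked by (1,3)→{3,7}; (2,8)→{5,8}; (3,4)→{2,4,6}; (4,7)→{6,7,8}; (6,6)→{5,6,7}; (8,5)→{2,5,8}. Safe: 1. Place at column 1.
Row 7: attacked by (1,3)→{3}; (2,8)→{3,8}; (3,4)→{4,8}; (4,7)→{4,7}; (5,1)→{1,3}; (6,6)→{5,6,7}; (8,5)→{4,5,6}. Safe: 2. Place at column 2.
Columns [3, 8, 4, 7, 1, 6, 2, 5], r−c [-2, -6, -1, -3, 4, 0, 5, 3], r+c [4, 10, 7, 11, 6, 12, 9, 13] are all distinct, so no two queens attack.

(1,3) (2,8) (3,4) (4,7) (5,1) (6,6) (7,2) (8,5)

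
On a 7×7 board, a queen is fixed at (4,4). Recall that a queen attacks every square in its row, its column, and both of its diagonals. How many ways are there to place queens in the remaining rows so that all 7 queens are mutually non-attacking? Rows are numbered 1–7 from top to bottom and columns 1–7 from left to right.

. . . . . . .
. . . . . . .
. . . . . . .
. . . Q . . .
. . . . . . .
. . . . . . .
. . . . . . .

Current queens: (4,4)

Branch on row 1: col 2 → 2; col 3 → 2; col 5 → 2; col 6 → 2.
Sum: 2 + 2 + 2 + 2 = 8.

8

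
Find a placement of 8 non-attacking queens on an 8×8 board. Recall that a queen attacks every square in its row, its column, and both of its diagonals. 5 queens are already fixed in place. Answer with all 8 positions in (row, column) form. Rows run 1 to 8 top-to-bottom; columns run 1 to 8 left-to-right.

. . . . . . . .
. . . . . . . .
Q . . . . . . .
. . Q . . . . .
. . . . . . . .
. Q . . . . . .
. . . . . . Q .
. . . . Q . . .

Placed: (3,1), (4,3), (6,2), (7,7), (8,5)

Row 1: attacked by (3,1)→{1,3}; (4,3)→{3,6}; (6,2)→{2,7}; (7,7)→{1,7}; (8,5)→{5}. Safe: 4, 8. Place at column 4.
Row 2: attacked by (1,4)→{3,4,5}; (3,1)→{1,2}; (4,3)→{1,3,5}; (6,2)→{2,6}; (7,7)→{2,7}; (8,5)→{5}. Safe: 8. Place at column 8.
Row 5: attacked by (1,4)→{4,8}; (2,8)→{5,8}; (3,1)→{1,3}; (4,3)→{2,3,4}; (6,2)→{1,2,3}; (7,7)→{5,7}; (8,5)→{2,5,8}. Safe: 6. Place at column 6.
Columns [4, 8, 1, 3, 6, 2, 7, 5], r−c [-3, -6, 2, 1, -1, 4, 0, 3], r+c [5, 10, 4, 7, 11, 8, 14, 13] are all distinct, so no two queens attack.

(1,4) (2,8) (3,1) (4,3) (5,6) (6,2) (7,7) (8,5)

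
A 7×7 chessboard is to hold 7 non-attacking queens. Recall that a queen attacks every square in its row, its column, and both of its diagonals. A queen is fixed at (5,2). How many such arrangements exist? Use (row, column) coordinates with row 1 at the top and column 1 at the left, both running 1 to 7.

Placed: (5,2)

6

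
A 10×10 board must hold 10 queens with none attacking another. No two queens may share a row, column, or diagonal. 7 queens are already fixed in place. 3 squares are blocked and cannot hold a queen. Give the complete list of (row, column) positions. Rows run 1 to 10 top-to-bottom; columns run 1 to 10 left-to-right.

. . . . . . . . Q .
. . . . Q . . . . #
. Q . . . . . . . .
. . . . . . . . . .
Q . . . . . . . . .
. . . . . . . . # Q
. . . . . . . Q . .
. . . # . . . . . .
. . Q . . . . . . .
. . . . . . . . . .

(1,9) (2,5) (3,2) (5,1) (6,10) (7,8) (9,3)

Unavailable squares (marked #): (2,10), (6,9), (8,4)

Row 4: attacked by (1,9)→{6,9}; (2,5)→{3,5,7}; (3,2)→{1,2,3}; (5,1)→{1,2}; (6,10)→{8,10}; (7,8)→{5,8}; (9,3)→{3,8}. Safe: 4. Place at column 4.
Row 8: attacked by (1,9)→{2,9}; (2,5)→{5}; (3,2)→{2,7}; (4,4)→{4,8}; (5,1)→{1,4}; (6,10)→{8,10}; (7,8)→{7,8,9}; (9,3)→{2,3,4}. Blocked: 4. Safe: 6. Place at column 6.
Row 10: attacked by (1,9)→{9}; (2,5)→{5}; (3,2)→{2,9}; (4,4)→{4,10}; (5,1)→{1,6}; (6,10)→{6,10}; (7,8)→{5,8}; (8,6)→{4,6,8}; (9,3)→{2,3,4}. Safe: 7. Place at column 7.
Columns [9, 5, 2, 4, 1, 10, 8, 6, 3, 7], r−c [-8, -3, 1, 0, 4, -4, -1, 2, 6, 3], r+c [10, 7, 5, 8, 6, 16, 15, 14, 12, 17] are all distinct, so no two queens attack.

(1,9) (2,5) (3,2) (4,4) (5,1) (6,10) (7,8) (8,6) (9,3) (10,7)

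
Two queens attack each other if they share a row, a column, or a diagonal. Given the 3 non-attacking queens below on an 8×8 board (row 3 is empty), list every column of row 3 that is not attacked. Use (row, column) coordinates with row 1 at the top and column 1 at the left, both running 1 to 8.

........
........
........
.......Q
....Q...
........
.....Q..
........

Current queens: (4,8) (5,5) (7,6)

(4,8) attacks row 3 at column 8 and diagonals 7.
(5,5) attacks row 3 at column 5 and diagonals 3, 7.
(7,6) attacks row 3 at column 6 and diagonals 2.
Attacked columns: {2, 3, 5, 6, 7, 8}. Safe: {1, 4}.

columns 1, 4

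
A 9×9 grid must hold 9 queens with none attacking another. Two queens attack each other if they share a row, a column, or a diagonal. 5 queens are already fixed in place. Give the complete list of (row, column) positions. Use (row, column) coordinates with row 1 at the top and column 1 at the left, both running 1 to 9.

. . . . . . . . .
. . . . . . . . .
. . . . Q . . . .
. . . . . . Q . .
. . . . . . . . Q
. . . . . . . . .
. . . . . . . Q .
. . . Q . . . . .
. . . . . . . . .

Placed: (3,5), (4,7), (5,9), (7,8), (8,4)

(1,6) (2,2) (3,5) (4,7) (5,9) (6,3) (7,8) (8,4) (9,1)

Row 1: attacked by (3,5)→{3,5,7}; (4,7)→{4,7}; (5,9)→{5,9}; (7,8)→{2,8}; (8,4)→{4}. Safe: 1, 6. Place at column 6.
Row 2: attacked by (1,6)→{5,6,7}; (3,5)→{4,5,6}; (4,7)→{5,7,9}; (5,9)→{6,9}; (7,8)→{3,8}; (8,4)→{4}. Safe: 1, 2. Place at column 2.
Row 6: attacked by (1,6)→{1,6}; (2,2)→{2,6}; (3,5)→{2,5,8}; (4,7)→{5,7,9}; (5,9)→{8,9}; (7,8)→{7,8,9}; (8,4)→{2,4,6}. Safe: 3. Place at column 3.
Row 9: attacked by (1,6)→{6}; (2,2)→{2,9}; (3,5)→{5}; (4,7)→{2,7}; (5,9)→{5,9}; (6,3)→{3,6}; (7,8)→{6,8}; (8,4)→{3,4,5}. Safe: 1. Place at column 1.
Columns [6, 2, 5, 7, 9, 3, 8, 4, 1], r−c [-5, 0, -2, -3, -4, 3, -1, 4, 8], r+c [7, 4, 8, 11, 14, 9, 15, 12, 10] are all distinct, so no two queens attack.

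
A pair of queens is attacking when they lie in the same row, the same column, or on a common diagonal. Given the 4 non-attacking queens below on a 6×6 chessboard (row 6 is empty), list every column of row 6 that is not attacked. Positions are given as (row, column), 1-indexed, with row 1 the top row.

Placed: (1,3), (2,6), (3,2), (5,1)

columns 4

(1,3) attacks row 6 at column 3.
(2,6) attacks row 6 at column 6 and diagonals 2.
(3,2) attacks row 6 at column 2 and diagonals 5.
(5,1) attacks row 6 at column 1 and diagonals 2.
Attacked columns: {1, 2, 3, 5, 6}. Safe: {4}.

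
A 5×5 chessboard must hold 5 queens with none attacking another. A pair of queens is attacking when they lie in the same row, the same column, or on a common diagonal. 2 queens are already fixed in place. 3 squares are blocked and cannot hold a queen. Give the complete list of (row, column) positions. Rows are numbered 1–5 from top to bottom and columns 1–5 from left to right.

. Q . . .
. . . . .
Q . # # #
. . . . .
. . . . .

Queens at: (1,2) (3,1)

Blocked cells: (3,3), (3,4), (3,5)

Row 2: attacked by (1,2)→{1,2,3}; (3,1)→{1,2}. Safe: 4, 5. Place at column 4.
Row 4: attacked by (1,2)→{2,5}; (2,4)→{2,4}; (3,1)→{1,2}. Safe: 3. Place at column 3.
Row 5: attacked by (1,2)→{2}; (2,4)→{1,4}; (3,1)→{1,3}; (4,3)→{2,3,4}. Safe: 5. Place at column 5.
Columns [2, 4, 1, 3, 5], r−c [-1, -2, 2, 1, 0], r+c [3, 6, 4, 7, 10] are all distinct, so no two queens attack.

(1,2) (2,4) (3,1) (4,3) (5,5)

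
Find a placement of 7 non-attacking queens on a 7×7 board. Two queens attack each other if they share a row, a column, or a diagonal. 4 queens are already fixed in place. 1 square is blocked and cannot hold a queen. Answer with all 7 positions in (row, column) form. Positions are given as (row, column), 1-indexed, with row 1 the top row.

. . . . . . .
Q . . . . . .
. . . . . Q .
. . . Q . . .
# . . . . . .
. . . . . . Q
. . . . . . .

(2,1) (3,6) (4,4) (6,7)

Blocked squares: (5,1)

(1,3) (2,1) (3,6) (4,4) (5,2) (6,7) (7,5)

Row 1: attacked by (2,1)→{1,2}; (3,6)→{4,6}; (4,4)→{1,4,7}; (6,7)→{2,7}. Safe: 3, 5. Place at column 3.
Row 5: attacked by (1,3)→{3,7}; (2,1)→{1,4}; (3,6)→{4,6}; (4,4)→{3,4,5}; (6,7)→{6,7}. Blocked: 1. Safe: 2. Place at column 2.
Row 7: attacked by (1,3)→{3}; (2,1)→{1,6}; (3,6)→{2,6}; (4,4)→{1,4,7}; (5,2)→{2,4}; (6,7)→{6,7}. Safe: 5. Place at column 5.
Columns [3, 1, 6, 4, 2, 7, 5], r−c [-2, 1, -3, 0, 3, -1, 2], r+c [4, 3, 9, 8, 7, 13, 12] are all distinct, so no two queens attack.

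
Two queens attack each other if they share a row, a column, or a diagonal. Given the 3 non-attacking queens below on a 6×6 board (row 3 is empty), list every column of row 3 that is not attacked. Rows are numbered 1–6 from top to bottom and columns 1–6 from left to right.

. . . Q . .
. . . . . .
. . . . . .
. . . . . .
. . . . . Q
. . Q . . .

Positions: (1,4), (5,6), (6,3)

(1,4) attacks row 3 at column 4 and diagonals 2, 6.
(5,6) attacks row 3 at column 6 and diagonals 4.
(6,3) attacks row 3 at column 3 and diagonals 6.
Attacked columns: {2, 3, 4, 6}. Safe: {1, 5}.

columns 1, 5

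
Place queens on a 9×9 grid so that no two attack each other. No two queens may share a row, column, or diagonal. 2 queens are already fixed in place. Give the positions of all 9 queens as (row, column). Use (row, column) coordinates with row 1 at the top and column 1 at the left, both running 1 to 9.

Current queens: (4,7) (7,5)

(1,3) (2,8) (3,4) (4,7) (5,9) (6,2) (7,5) (8,1) (9,6)

Row 1: attacked by (4,7)→{4,7}; (7,5)→{5}. Safe: 1, 2, 3, 6, 8, 9. Place at column 3.
Row 2: attacked by (1,3)→{2,3,4}; (4,7)→{5,7,9}; (7,5)→{5}. Safe: 1, 6, 8. Place at column 8.
Row 3: attacked by (1,3)→{1,3,5}; (2,8)→{7,8,9}; (4,7)→{6,7,8}; (7,5)→{1,5,9}. Safe: 2, 4. Place at column 4.
Row 5: attacked by (1,3)→{3,7}; (2,8)→{5,8}; (3,4)→{2,4,6}; (4,7)→{6,7,8}; (7,5)→{3,5,7}. Safe: 1, 9. Place at column 9.
Row 6: attacked by (1,3)→{3,8}; (2,8)→{4,8}; (3,4)→{1,4,7}; (4,7)→{5,7,9}; (5,9)→{8,9}; (7,5)→{4,5,6}. Safe: 2. Place at column 2.
Row 8: attacked by (1,3)→{3}; (2,8)→{2,8}; (3,4)→{4,9}; (4,7)→{3,7}; (5,9)→{6,9}; (6,2)→{2,4}; (7,5)→{4,5,6}. Safe: 1. Place at column 1.
Row 9: attacked by (1,3)→{3}; (2,8)→{1,8}; (3,4)→{4}; (4,7)→{2,7}; (5,9)→{5,9}; (6,2)→{2,5}; (7,5)→{3,5,7}; (8,1)→{1,2}. Safe: 6. Place at column 6.
Columns [3, 8, 4, 7, 9, 2, 5, 1, 6], r−c [-2, -6, -1, -3, -4, 4, 2, 7, 3], r+c [4, 10, 7, 11, 14, 8, 12, 9, 15] are all distinct, so no two queens attack.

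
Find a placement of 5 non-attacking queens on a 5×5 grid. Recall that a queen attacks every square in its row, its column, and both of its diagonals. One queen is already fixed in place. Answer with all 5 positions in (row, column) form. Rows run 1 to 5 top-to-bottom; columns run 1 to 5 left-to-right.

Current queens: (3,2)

(1,1) (2,4) (3,2) (4,5) (5,3)

Row 1: attacked by (3,2)→{2,4}. Safe: 1, 3, 5. Place at column 1.
Row 2: attacked by (1,1)→{1,2}; (3,2)→{1,2,3}. Safe: 4, 5. Place at column 4.
Row 4: attacked by (1,1)→{1,4}; (2,4)→{2,4}; (3,2)→{1,2,3}. Safe: 5. Place at column 5.
Row 5: attacked by (1,1)→{1,5}; (2,4)→{1,4}; (3,2)→{2,4}; (4,5)→{4,5}. Safe: 3. Place at column 3.
Columns [1, 4, 2, 5, 3], r−c [0, -2, 1, -1, 2], r+c [2, 6, 5, 9, 8] are all distinct, so no two queens attack.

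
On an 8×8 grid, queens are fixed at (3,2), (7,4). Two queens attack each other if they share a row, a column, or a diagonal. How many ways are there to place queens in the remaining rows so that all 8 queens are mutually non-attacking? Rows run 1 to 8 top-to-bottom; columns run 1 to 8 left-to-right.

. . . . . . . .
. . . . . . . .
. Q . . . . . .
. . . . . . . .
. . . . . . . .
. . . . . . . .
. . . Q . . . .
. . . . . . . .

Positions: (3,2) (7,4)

Branch on row 1: col 1 → 0; col 3 → 2; col 5 → 1; col 6 → 0; col 7 → 0; col 8 → 0.
Sum: 0 + 2 + 1 + 0 + 0 + 0 = 3.

3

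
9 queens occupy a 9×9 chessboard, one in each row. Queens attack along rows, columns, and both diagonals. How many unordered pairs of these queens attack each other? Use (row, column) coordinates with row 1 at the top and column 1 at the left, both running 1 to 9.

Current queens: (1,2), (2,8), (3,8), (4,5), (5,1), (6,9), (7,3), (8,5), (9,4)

Same column: (2,8)–(3,8) (column 8); (4,5)–(8,5) (column 5).
Same diagonal: (1,2)–(4,5) (|1−4| = |2−5| = 3); (2,8)–(7,3) (|2−7| = |8−3| = 5); (5,1)–(7,3) (|5−7| = |1−3| = 2); (8,5)–(9,4) (|8−9| = |5−4| = 1).
Total attacking pairs: 6.

6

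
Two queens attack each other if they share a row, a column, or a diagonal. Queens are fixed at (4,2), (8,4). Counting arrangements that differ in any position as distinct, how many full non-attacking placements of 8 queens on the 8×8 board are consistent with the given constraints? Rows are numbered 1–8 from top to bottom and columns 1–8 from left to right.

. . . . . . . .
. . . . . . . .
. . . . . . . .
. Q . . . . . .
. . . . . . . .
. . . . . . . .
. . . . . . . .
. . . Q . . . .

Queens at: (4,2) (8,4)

3

Branch on row 1: col 1 → 0; col 3 → 0; col 6 → 2; col 7 → 1; col 8 → 0.
Sum: 0 + 0 + 2 + 1 + 0 = 3.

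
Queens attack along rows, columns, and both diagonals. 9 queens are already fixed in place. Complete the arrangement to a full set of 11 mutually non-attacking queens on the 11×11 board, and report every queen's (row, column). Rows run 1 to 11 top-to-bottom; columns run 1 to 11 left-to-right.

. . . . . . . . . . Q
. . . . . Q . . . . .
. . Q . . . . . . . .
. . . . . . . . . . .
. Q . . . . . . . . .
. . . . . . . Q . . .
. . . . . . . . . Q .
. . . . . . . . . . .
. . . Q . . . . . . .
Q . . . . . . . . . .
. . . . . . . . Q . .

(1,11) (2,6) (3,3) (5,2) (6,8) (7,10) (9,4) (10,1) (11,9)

Row 4: attacked by (1,11)→{8,11}; (2,6)→{4,6,8}; (3,3)→{2,3,4}; (5,2)→{1,2,3}; (6,8)→{6,8,10}; (7,10)→{7,10}; (9,4)→{4,9}; (10,1)→{1,7}; (11,9)→{2,9}. Safe: 5. Place at column 5.
Row 8: attacked by (1,11)→{4,11}; (2,6)→{6}; (3,3)→{3,8}; (4,5)→{1,5,9}; (5,2)→{2,5}; (6,8)→{6,8,10}; (7,10)→{9,10,11}; (9,4)→{3,4,5}; (10,1)→{1,3}; (11,9)→{6,9}. Safe: 7. Place at column 7.
Columns [11, 6, 3, 5, 2, 8, 10, 7, 4, 1, 9], r−c [-10, -4, 0, -1, 3, -2, -3, 1, 5, 9, 2], r+c [12, 8, 6, 9, 7, 14, 17, 15, 13, 11, 20] are all distinct, so no two queens attack.

(1,11) (2,6) (3,3) (4,5) (5,2) (6,8) (7,10) (8,7) (9,4) (10,1) (11,9)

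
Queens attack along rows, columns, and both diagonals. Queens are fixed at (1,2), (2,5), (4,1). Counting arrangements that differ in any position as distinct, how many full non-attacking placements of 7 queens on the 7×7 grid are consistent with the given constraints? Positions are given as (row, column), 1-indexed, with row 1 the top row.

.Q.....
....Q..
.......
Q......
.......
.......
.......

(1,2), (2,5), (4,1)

1

Branch on row 3: col 3 → 1; col 7 → 0.
Sum: 1 + 0 = 1.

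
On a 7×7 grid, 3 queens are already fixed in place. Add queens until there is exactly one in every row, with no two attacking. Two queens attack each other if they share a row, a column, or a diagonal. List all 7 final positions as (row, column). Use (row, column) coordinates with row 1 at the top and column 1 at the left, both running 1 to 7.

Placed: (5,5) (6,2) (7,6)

Row 1: attacked by (5,5)→{1,5}; (6,2)→{2,7}; (7,6)→{6}. Safe: 3, 4. Place at column 3.
Row 2: attacked by (1,3)→{2,3,4}; (5,5)→{2,5}; (6,2)→{2,6}; (7,6)→{1,6}. Safe: 7. Place at column 7.
Row 3: attacked by (1,3)→{1,3,5}; (2,7)→{6,7}; (5,5)→{3,5,7}; (6,2)→{2,5}; (7,6)→{2,6}. Safe: 4. Place at column 4.
Row 4: attacked by (1,3)→{3,6}; (2,7)→{5,7}; (3,4)→{3,4,5}; (5,5)→{4,5,6}; (6,2)→{2,4}; (7,6)→{3,6}. Safe: 1. Place at column 1.
Columns [3, 7, 4, 1, 5, 2, 6], r−c [-2, -5, -1, 3, 0, 4, 1], r+c [4, 9, 7, 5, 10, 8, 13] are all distinct, so no two queens attack.

(1,3) (2,7) (3,4) (4,1) (5,5) (6,2) (7,6)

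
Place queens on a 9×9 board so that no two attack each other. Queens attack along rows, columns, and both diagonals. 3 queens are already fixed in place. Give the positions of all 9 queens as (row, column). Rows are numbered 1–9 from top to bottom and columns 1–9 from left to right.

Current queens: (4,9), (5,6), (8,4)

(1,7) (2,5) (3,3) (4,9) (5,6) (6,8) (7,2) (8,4) (9,1)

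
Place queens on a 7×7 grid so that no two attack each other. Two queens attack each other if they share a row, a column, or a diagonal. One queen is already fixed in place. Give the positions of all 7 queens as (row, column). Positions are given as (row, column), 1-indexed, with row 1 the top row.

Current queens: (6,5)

Row 1: attacked by (6,5)→{5}. Safe: 1, 2, 3, 4, 6, 7. Place at column 1.
Row 2: attacked by (1,1)→{1,2}; (6,5)→{1,5}. Safe: 3, 4, 6, 7. Place at column 6.
Row 3: attacked by (1,1)→{1,3}; (2,6)→{5,6,7}; (6,5)→{2,5}. Safe: 4. Place at column 4.
Row 4: attacked by (1,1)→{1,4}; (2,6)→{4,6}; (3,4)→{3,4,5}; (6,5)→{3,5,7}. Safe: 2. Place at column 2.
Row 5: attacked by (1,1)→{1,5}; (2,6)→{3,6}; (3,4)→{2,4,6}; (4,2)→{1,2,3}; (6,5)→{4,5,6}. Safe: 7. Place at column 7.
Row 7: attacked by (1,1)→{1,7}; (2,6)→{1,6}; (3,4)→{4}; (4,2)→{2,5}; (5,7)→{5,7}; (6,5)→{4,5,6}. Safe: 3. Place at column 3.
Columns [1, 6, 4, 2, 7, 5, 3], r−c [0, -4, -1, 2, -2, 1, 4], r+c [2, 8, 7, 6, 12, 11, 10] are all distinct, so no two queens attack.

(1,1) (2,6) (3,4) (4,2) (5,7) (6,5) (7,3)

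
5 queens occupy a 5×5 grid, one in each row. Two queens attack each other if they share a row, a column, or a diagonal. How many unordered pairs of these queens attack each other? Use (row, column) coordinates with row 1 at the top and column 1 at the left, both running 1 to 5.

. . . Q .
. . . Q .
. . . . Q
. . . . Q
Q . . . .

Same column: (1,4)–(2,4) (column 4); (3,5)–(4,5) (column 5).
Same diagonal: (2,4)–(3,5) (|2−3| = |4−5| = 1); (2,4)–(5,1) (|2−5| = |4−1| = 3).
Total attacking pairs: 4.

4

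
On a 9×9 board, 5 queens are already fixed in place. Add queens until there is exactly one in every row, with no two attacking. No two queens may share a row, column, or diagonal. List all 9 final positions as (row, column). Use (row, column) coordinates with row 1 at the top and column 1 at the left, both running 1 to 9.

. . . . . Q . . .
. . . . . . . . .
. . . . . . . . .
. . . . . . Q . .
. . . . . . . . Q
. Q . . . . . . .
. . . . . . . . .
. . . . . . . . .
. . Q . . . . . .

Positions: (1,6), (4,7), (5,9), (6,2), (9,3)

(1,6) (2,4) (3,1) (4,7) (5,9) (6,2) (7,8) (8,5) (9,3)

Row 2: attacked by (1,6)→{5,6,7}; (4,7)→{5,7,9}; (5,9)→{6,9}; (6,2)→{2,6}; (9,3)→{3}. Safe: 1, 4, 8. Place at column 4.
Row 3: attacked by (1,6)→{4,6,8}; (2,4)→{3,4,5}; (4,7)→{6,7,8}; (5,9)→{7,9}; (6,2)→{2,5}; (9,3)→{3,9}. Safe: 1. Place at column 1.
Row 7: attacked by (1,6)→{6}; (2,4)→{4,9}; (3,1)→{1,5}; (4,7)→{4,7}; (5,9)→{7,9}; (6,2)→{1,2,3}; (9,3)→{1,3,5}. Safe: 8. Place at column 8.
Row 8: attacked by (1,6)→{6}; (2,4)→{4}; (3,1)→{1,6}; (4,7)→{3,7}; (5,9)→{6,9}; (6,2)→{2,4}; (7,8)→{7,8,9}; (9,3)→{2,3,4}. Safe: 5. Place at column 5.
Columns [6, 4, 1, 7, 9, 2, 8, 5, 3], r−c [-5, -2, 2, -3, -4, 4, -1, 3, 6], r+c [7, 6, 4, 11, 14, 8, 15, 13, 12] are all distinct, so no two queens attack.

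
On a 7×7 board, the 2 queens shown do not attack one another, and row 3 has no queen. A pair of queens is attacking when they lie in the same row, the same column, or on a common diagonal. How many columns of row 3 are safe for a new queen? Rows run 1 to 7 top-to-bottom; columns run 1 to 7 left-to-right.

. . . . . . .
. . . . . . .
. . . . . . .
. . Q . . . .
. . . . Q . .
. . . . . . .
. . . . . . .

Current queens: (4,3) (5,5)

(4,3) attacks row 3 at column 3 and diagonals 2, 4.
(5,5) attacks row 3 at column 5 and diagonals 3, 7.
Attacked columns: {2, 3, 4, 5, 7}. Safe: {1, 6}.

2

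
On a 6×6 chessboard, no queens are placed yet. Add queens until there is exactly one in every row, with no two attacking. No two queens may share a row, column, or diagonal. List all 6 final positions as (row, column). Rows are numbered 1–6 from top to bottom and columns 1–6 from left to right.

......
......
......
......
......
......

Row 1: Safe: 1, 2, 3, 4, 5, 6. Place at column 2.
Row 2: attacked by (1,2)→{1,2,3}. Safe: 4, 5, 6. Place at column 4.
Row 3: attacked by (1,2)→{2,4}; (2,4)→{3,4,5}. Safe: 1, 6. Place at column 6.
Row 4: attacked by (1,2)→{2,5}; (2,4)→{2,4,6}; (3,6)→{5,6}. Safe: 1, 3. Place at column 1.
Row 5: attacked by (1,2)→{2,6}; (2,4)→{1,4}; (3,6)→{4,6}; (4,1)→{1,2}. Safe: 3, 5. Place at column 3.
Row 6: attacked by (1,2)→{2}; (2,4)→{4}; (3,6)→{3,6}; (4,1)→{1,3}; (5,3)→{2,3,4}. Safe: 5. Place at column 5.
Columns [2, 4, 6, 1, 3, 5], r−c [-1, -2, -3, 3, 2, 1], r+c [3, 6, 9, 5, 8, 11] are all distinct, so no two queens attack.

(1,2) (2,4) (3,6) (4,1) (5,3) (6,5)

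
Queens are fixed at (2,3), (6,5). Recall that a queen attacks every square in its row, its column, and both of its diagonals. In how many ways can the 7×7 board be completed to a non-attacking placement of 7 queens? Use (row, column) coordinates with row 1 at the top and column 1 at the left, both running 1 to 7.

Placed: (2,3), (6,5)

2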